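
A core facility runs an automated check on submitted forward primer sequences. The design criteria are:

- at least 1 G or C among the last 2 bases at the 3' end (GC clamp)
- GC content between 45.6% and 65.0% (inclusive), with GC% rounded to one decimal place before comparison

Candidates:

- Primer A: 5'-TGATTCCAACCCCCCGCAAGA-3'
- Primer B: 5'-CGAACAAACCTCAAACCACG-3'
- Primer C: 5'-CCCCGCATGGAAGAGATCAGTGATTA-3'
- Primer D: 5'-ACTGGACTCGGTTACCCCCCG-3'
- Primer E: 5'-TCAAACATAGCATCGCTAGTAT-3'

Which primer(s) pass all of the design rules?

Primer A (21 nt, A=6 T=3 G=3 C=9): 3' end GA has 1 G/C ✓; GC 12/21 = 57.1% ✓ — passes.
Primer B (20 nt, A=9 T=1 G=2 C=8): 3' end CG has 2 G/C ✓; GC 10/20 = 50.0% ✓ — passes.
Primer C (26 nt, A=8 T=5 G=7 C=6): 3' end TA has 0 G/C, need ≥1 ✗; GC 13/26 = 50.0% ✓ — fails.
Primer D (21 nt, A=3 T=4 G=5 C=9): 3' end CG has 2 G/C ✓; GC 14/21 = 66.7%, outside 45.6–65.0% ✗ — fails.
Primer E (22 nt, A=8 T=6 G=3 C=5): 3' end AT has 0 G/C, need ≥1 ✗; GC 8/22 = 36.4%, outside 45.6–65.0% ✗ — fails.

Primer A and Primer B.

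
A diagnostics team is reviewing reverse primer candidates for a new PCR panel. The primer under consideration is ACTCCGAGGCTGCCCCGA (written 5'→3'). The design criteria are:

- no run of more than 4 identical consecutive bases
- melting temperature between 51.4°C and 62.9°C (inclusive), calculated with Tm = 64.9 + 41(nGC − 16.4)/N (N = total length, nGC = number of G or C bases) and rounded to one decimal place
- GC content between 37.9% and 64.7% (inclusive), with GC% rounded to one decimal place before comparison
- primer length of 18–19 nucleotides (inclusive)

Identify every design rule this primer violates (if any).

Fails: GC content.

Base counts: A=3, T=2, G=5, C=8 (length 18).
homopolymer run: longest run = 4 ✓
Tm: Tm = 64.9 + 41·(13 − 16.4)/18 = 57.2°C ✓
GC content: GC 13/18 = 72.2%, outside 37.9–64.7% ✗
length: length 18 ✓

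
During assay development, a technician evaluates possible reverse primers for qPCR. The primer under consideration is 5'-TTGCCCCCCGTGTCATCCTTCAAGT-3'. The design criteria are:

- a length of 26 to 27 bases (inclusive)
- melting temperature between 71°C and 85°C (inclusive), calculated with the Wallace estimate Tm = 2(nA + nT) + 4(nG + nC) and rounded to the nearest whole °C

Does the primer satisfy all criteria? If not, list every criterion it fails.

Fails: length.

Base counts: A=3, T=8, G=4, C=10 (length 25).
length: length 25, outside 26–27 ✗
Tm: Tm = 2·11 + 4·14 = 78°C ✓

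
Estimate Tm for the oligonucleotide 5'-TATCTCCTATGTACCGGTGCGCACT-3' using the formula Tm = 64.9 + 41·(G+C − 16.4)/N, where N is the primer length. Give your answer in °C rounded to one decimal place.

59.3°C

Base counts: A=4, T=8, G=5, C=8; G+C = 13, N = 25.
Tm = 64.9 + 41·(13 − 16.4)/25 = 64.9 + -139.40/25 = 59.3°C.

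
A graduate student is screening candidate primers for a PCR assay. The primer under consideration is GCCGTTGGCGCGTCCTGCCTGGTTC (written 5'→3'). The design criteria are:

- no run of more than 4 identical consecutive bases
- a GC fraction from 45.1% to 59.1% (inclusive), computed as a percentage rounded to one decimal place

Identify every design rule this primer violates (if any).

Base counts: A=0, T=7, G=9, C=9 (length 25).
homopolymer run: longest run = 2 ✓
GC content: GC 18/25 = 72.0%, outside 45.1–59.1% ✗

Fails: GC content.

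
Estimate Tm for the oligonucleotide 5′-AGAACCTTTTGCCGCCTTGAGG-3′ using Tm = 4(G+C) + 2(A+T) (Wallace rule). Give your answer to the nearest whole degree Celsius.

68°C

Base counts: A=4, T=6, G=6, C=6 (length 22).
Tm = 2·(4+6) + 4·(6+6) = 2·10 + 4·12 = 20 + 48 = 68°C.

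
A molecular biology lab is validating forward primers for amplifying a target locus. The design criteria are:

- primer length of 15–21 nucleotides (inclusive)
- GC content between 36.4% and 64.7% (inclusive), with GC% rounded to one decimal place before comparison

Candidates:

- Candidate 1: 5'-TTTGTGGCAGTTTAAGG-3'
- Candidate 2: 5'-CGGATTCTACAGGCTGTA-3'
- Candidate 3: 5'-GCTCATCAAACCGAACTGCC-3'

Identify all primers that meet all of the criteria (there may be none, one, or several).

Candidate 1, Candidate 2 and Candidate 3.

Candidate 1 (17 nt, A=3 T=7 G=6 C=1): length 17 ✓; GC 7/17 = 41.2% ✓ — passes.
Candidate 2 (18 nt, A=4 T=5 G=5 C=4): length 18 ✓; GC 9/18 = 50.0% ✓ — passes.
Candidate 3 (20 nt, A=6 T=3 G=3 C=8): length 20 ✓; GC 11/20 = 55.0% ✓ — passes.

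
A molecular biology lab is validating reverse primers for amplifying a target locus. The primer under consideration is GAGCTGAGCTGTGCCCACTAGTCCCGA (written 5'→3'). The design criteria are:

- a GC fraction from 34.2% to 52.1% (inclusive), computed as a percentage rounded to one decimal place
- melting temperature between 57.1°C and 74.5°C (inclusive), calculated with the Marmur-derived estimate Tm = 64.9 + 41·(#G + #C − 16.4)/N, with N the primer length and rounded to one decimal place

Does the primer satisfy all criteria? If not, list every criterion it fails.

Fails: GC content.

Base counts: A=5, T=5, G=8, C=9 (length 27).
GC content: GC 17/27 = 63.0%, outside 34.2–52.1% ✗
Tm: Tm = 64.9 + 41·(17 − 16.4)/27 = 65.8°C ✓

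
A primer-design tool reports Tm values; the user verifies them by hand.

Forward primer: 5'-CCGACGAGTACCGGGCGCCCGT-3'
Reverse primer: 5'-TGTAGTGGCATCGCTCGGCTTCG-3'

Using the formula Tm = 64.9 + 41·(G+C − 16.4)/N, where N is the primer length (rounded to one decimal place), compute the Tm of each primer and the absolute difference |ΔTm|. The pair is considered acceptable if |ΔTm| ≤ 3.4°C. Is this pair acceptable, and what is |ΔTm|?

Forward: G+C = 17, N = 22 → Tm = 64.9 + 41·(17 − 16.4)/22 = 66.0°C.
Reverse: G+C = 14, N = 23 → Tm = 64.9 + 41·(14 − 16.4)/23 = 60.6°C.
|ΔTm| = |66.0 − 60.6| = 5.4°C, > 3.4°C.

|ΔTm| = 5.4°C; the pair is not acceptable.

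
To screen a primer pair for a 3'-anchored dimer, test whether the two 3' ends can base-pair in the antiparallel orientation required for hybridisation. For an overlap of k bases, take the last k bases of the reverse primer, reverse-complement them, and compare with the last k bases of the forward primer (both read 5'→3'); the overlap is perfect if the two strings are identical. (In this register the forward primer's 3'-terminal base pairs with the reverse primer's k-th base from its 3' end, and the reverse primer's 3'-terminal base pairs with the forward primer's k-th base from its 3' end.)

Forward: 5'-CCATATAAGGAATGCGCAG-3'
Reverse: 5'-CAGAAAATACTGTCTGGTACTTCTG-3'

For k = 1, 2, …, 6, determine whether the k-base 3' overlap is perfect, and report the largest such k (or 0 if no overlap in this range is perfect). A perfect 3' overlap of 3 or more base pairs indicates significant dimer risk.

Last 6 bases (5'→3') — forward …GCGCAG, reverse …CTTCTG.
Reverse complement of the reverse primer's last 6 bases: CAGAAG; its first k bases are the reverse complement of the reverse primer's last k bases, so a perfect k-base overlap needs the forward primer's last k bases to equal them.
Comparing (forward last k vs required): k=1: G vs C ✗; k=2: AG vs CA ✗; k=3: CAG vs CAG ✓; k=4: GCAG vs CAGA ✗; k=5: CGCAG vs CAGAA ✗; k=6: GCGCAG vs CAGAAG ✗.
Only k = 3 is perfect, so the longest perfect 3' overlap is 3.

Longest perfect overlap: 3 complementary base pairs; significant dimer risk (threshold 3).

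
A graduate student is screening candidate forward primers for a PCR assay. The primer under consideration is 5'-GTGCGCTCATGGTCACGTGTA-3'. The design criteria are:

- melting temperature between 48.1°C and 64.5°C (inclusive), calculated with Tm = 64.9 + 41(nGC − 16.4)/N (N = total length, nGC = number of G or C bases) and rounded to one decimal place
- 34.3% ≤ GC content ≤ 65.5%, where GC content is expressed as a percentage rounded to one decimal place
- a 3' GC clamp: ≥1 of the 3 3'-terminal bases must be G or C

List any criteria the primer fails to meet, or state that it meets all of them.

Base counts: A=3, T=6, G=7, C=5 (length 21).
Tm: Tm = 64.9 + 41·(12 − 16.4)/21 = 56.3°C ✓
GC content: GC 12/21 = 57.1% ✓
GC clamp: 3' end GTA has 1 G/C ✓

Meets all criteria.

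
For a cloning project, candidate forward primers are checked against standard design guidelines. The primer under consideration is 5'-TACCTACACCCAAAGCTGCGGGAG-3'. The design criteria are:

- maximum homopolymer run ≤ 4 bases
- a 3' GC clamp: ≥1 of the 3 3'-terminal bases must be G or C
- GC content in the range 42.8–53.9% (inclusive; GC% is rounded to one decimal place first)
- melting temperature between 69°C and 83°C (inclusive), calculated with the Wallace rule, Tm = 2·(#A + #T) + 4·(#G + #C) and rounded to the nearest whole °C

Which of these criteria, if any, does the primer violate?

Base counts: A=7, T=3, G=6, C=8 (length 24).
homopolymer run: longest run = 3 ✓
GC clamp: 3' end GAG has 2 G/C ✓
GC content: GC 14/24 = 58.3%, outside 42.8–53.9% ✗
Tm: Tm = 2·10 + 4·14 = 76°C ✓

Fails: GC content.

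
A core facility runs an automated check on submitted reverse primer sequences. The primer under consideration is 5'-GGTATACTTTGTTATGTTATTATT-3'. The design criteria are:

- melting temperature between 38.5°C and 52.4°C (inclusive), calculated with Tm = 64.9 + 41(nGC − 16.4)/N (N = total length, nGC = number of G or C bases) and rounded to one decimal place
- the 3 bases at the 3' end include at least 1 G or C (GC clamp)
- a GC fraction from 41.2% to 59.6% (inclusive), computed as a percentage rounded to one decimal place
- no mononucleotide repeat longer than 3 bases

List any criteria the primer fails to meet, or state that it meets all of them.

Fails: GC clamp, GC content.

Base counts: A=5, T=14, G=4, C=1 (length 24).
Tm: Tm = 64.9 + 41·(5 − 16.4)/24 = 45.4°C ✓
GC clamp: 3' end ATT has 0 G/C, need ≥1 ✗
GC content: GC 5/24 = 20.8%, outside 41.2–59.6% ✗
homopolymer run: longest run = 3 ✓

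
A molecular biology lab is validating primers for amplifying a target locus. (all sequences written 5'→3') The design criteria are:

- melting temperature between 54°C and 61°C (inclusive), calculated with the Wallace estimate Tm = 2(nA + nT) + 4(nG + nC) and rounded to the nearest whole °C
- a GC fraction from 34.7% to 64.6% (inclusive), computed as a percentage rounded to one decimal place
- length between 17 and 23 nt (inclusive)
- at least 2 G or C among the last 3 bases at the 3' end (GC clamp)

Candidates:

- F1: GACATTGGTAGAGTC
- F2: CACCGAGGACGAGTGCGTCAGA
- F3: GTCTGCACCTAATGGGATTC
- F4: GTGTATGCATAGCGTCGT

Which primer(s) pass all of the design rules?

F4 only.

F1 (15 nt, A=4 T=4 G=5 C=2): Tm = 2·8 + 4·7 = 44°C, outside 54–61°C ✗; GC 7/15 = 46.7% ✓; length 15, outside 17–23 ✗; 3' end GTC has 2 G/C ✓ — fails.
F2 (22 nt, A=6 T=2 G=8 C=6): Tm = 2·8 + 4·14 = 72°C, outside 54–61°C ✗; GC 14/22 = 63.6% ✓; length 22 ✓; 3' end AGA has 1 G/C, need ≥2 ✗ — fails.
F3 (20 nt, A=4 T=6 G=5 C=5): Tm = 2·10 + 4·10 = 60°C ✓; GC 10/20 = 50.0% ✓; length 20 ✓; 3' end TTC has 1 G/C, need ≥2 ✗ — fails.
F4 (18 nt, A=3 T=6 G=6 C=3): Tm = 2·9 + 4·9 = 54°C ✓; GC 9/18 = 50.0% ✓; length 18 ✓; 3' end CGT has 2 G/C ✓ — passes.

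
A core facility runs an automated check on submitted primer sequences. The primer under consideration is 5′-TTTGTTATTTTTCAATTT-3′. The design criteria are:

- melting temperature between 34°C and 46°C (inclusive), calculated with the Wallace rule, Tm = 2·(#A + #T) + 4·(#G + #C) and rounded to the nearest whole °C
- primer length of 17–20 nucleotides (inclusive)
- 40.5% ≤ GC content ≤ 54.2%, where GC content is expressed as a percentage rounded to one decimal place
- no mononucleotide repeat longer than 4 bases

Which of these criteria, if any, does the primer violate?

Base counts: A=3, T=13, G=1, C=1 (length 18).
Tm: Tm = 2·16 + 4·2 = 40°C ✓
length: length 18 ✓
GC content: GC 2/18 = 11.1%, outside 40.5–54.2% ✗
homopolymer run: longest run = 5, exceeds 4 ✗

Fails: GC content, homopolymer run.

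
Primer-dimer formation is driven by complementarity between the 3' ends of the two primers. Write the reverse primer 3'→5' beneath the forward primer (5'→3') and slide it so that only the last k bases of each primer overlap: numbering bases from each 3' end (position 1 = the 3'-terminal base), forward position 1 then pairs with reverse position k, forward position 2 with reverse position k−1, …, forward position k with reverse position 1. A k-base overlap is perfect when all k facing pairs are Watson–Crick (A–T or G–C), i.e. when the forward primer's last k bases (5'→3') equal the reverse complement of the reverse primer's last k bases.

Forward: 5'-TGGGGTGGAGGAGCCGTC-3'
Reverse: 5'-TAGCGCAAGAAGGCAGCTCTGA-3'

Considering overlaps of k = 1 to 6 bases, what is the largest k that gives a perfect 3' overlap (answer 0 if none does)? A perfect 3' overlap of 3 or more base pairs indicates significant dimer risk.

Longest perfect overlap: 2 complementary base pairs; below the dimer-risk threshold (threshold 3).

Last 6 bases (5'→3') — forward …GCCGTC, reverse …CTCTGA.
Reverse complement of the reverse primer's last 6 bases: TCAGAG; its first k bases are the reverse complement of the reverse primer's last k bases, so a perfect k-base overlap needs the forward primer's last k bases to equal them.
Comparing (forward last k vs required): k=1: C vs T ✗; k=2: TC vs TC ✓; k=3: GTC vs TCA ✗; k=4: CGTC vs TCAG ✗; k=5: CCGTC vs TCAGA ✗; k=6: GCCGTC vs TCAGAG ✗.
Only k = 2 is perfect, so the longest perfect 3' overlap is 2.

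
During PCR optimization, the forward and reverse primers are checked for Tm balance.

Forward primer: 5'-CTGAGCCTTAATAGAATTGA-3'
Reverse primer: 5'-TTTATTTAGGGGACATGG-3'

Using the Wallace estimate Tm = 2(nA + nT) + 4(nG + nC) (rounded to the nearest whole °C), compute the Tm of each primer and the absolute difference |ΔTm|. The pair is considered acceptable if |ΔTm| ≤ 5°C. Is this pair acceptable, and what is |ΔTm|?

Forward: A=7 T=6 G=4 C=3 → Tm = 2·13 + 4·7 = 54°C.
Reverse: A=4 T=7 G=6 C=1 → Tm = 2·11 + 4·7 = 50°C.
|ΔTm| = |54 − 50| = 4°C, ≤ 5°C.

|ΔTm| = 4°C; the pair is acceptable.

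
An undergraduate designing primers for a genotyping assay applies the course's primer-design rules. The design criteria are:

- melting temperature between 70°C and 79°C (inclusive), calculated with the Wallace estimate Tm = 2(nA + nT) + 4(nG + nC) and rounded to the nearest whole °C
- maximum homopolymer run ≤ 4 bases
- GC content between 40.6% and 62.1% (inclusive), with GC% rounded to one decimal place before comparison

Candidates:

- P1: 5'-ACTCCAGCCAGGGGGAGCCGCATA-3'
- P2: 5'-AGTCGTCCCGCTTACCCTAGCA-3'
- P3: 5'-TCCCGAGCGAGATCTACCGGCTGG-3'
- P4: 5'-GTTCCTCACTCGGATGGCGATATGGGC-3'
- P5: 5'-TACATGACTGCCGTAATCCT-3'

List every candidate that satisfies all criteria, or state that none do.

P1 (24 nt, A=6 T=2 G=8 C=8): Tm = 2·8 + 4·16 = 80°C, outside 70–79°C ✗; longest run = 5, exceeds 4 ✗; GC 16/24 = 66.7%, outside 40.6–62.1% ✗ — fails.
P2 (22 nt, A=4 T=5 G=4 C=9): Tm = 2·9 + 4·13 = 70°C ✓; longest run = 3 ✓; GC 13/22 = 59.1% ✓ — passes.
P3 (24 nt, A=4 T=4 G=8 C=8): Tm = 2·8 + 4·16 = 80°C, outside 70–79°C ✗; longest run = 3 ✓; GC 16/24 = 66.7%, outside 40.6–62.1% ✗ — fails.
P4 (27 nt, A=4 T=7 G=9 C=7): Tm = 2·11 + 4·16 = 86°C, outside 70–79°C ✗; longest run = 3 ✓; GC 16/27 = 59.3% ✓ — fails.
P5 (20 nt, A=5 T=6 G=3 C=6): Tm = 2·11 + 4·9 = 58°C, outside 70–79°C ✗; longest run = 2 ✓; GC 9/20 = 45.0% ✓ — fails.

P2 only.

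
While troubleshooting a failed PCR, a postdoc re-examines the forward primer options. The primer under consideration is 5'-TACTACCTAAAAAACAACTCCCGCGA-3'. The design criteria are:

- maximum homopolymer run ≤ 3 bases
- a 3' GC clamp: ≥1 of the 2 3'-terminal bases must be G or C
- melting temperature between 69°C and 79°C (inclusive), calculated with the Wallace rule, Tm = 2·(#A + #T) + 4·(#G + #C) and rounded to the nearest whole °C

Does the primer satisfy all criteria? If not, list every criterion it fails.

Fails: homopolymer run.

Base counts: A=11, T=4, G=2, C=9 (length 26).
homopolymer run: longest run = 6, exceeds 3 ✗
GC clamp: 3' end GA has 1 G/C ✓
Tm: Tm = 2·15 + 4·11 = 74°C ✓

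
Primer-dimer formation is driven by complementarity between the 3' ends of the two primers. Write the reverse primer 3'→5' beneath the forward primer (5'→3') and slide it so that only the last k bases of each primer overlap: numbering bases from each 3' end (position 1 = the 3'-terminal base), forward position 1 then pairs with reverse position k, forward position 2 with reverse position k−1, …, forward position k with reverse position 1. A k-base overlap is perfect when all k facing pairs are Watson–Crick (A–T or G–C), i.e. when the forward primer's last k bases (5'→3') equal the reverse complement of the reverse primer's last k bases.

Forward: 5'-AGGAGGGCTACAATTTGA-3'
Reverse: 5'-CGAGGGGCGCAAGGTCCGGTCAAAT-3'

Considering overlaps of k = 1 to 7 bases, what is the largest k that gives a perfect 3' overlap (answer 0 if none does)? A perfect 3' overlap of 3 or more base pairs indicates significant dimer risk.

Longest perfect overlap: 6 complementary base pairs; significant dimer risk (threshold 3).

Last 7 bases (5'→3') — forward …AATTTGA, reverse …GTCAAAT.
Reverse complement of the reverse primer's last 7 bases: ATTTGAC; its first k bases are the reverse complement of the reverse primer's last k bases, so a perfect k-base overlap needs the forward primer's last k bases to equal them.
Comparing (forward last k vs required): k=1: A vs A ✓; k=2: GA vs AT ✗; k=3: TGA vs ATT ✗; k=4: TTGA vs ATTT ✗; k=5: TTTGA vs ATTTG ✗; k=6: ATTTGA vs ATTTGA ✓; k=7: AATTTGA vs ATTTGAC ✗.
Perfect overlaps at k = 1, 6; the largest is 6.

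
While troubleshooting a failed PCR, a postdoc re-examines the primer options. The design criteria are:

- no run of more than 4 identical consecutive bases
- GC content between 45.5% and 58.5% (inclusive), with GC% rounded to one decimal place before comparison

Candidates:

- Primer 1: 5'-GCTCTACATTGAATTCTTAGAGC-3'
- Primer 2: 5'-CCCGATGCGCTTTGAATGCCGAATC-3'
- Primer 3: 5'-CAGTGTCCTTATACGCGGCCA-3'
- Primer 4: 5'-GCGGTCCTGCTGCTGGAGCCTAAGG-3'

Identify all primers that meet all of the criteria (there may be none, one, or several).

Primer 1 (23 nt, A=6 T=8 G=4 C=5): longest run = 2 ✓; GC 9/23 = 39.1%, outside 45.5–58.5% ✗ — fails.
Primer 2 (25 nt, A=5 T=6 G=6 C=8): longest run = 3 ✓; GC 14/25 = 56.0% ✓ — passes.
Primer 3 (21 nt, A=4 T=5 G=5 C=7): longest run = 2 ✓; GC 12/21 = 57.1% ✓ — passes.
Primer 4 (25 nt, A=3 T=5 G=10 C=7): longest run = 2 ✓; GC 17/25 = 68.0%, outside 45.5–58.5% ✗ — fails.

Primer 2 and Primer 3.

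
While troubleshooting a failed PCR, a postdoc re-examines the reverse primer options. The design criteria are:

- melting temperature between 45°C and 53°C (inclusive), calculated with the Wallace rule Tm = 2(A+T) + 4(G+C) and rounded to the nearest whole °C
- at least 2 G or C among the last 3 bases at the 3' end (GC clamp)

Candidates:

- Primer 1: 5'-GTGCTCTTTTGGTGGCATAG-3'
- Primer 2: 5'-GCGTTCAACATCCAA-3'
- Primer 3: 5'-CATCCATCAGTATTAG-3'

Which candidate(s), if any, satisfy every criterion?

None of the candidates satisfy all criteria.

Primer 1 (20 nt, A=2 T=8 G=7 C=3): Tm = 2·10 + 4·10 = 60°C, outside 45–53°C ✗; 3' end TAG has 1 G/C, need ≥2 ✗ — fails.
Primer 2 (15 nt, A=5 T=3 G=2 C=5): Tm = 2·8 + 4·7 = 44°C, outside 45–53°C ✗; 3' end CAA has 1 G/C, need ≥2 ✗ — fails.
Primer 3 (16 nt, A=5 T=5 G=2 C=4): Tm = 2·10 + 4·6 = 44°C, outside 45–53°C ✗; 3' end TAG has 1 G/C, need ≥2 ✗ — fails.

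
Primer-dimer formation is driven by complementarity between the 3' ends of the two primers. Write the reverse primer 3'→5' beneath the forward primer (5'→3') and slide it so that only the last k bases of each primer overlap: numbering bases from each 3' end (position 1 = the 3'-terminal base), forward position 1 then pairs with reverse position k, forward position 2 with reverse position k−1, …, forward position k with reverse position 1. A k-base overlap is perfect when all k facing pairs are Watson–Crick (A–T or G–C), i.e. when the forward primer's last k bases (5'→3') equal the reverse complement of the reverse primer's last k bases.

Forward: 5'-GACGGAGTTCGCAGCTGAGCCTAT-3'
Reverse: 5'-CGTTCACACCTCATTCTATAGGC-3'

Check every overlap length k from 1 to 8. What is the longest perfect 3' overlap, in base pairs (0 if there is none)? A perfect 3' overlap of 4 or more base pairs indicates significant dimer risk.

Longest perfect overlap: 6 complementary base pairs; significant dimer risk (threshold 4).

Last 8 bases (5'→3') — forward …GAGCCTAT, reverse …CTATAGGC.
Reverse complement of the reverse primer's last 8 bases: GCCTATAG; its first k bases are the reverse complement of the reverse primer's last k bases, so a perfect k-base overlap needs the forward primer's last k bases to equal them.
Comparing (forward last k vs required): k=1: T vs G ✗; k=2: AT vs GC ✗; k=3: TAT vs GCC ✗; k=4: CTAT vs GCCT ✗; k=5: CCTAT vs GCCTA ✗; k=6: GCCTAT vs GCCTAT ✓; k=7: AGCCTAT vs GCCTATA ✗; k=8: GAGCCTAT vs GCCTATAG ✗.
Only k = 6 is perfect, so the longest perfect 3' overlap is 6.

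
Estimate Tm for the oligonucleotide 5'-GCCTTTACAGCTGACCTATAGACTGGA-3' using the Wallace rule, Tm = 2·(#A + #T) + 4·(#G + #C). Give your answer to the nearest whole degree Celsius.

Base counts: A=7, T=7, G=6, C=7 (length 27).
Tm = 2·(7+7) + 4·(6+7) = 2·14 + 4·13 = 28 + 52 = 80°C.

80°C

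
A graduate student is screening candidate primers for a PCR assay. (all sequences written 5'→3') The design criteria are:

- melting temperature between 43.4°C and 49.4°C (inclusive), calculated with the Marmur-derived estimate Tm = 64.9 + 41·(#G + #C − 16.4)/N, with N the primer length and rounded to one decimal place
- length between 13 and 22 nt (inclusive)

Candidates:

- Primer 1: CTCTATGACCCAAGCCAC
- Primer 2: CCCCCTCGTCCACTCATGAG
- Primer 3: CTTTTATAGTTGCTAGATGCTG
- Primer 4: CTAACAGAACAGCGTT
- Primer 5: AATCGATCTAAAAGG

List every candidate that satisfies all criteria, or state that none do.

Primer 3 only.

Primer 1 (18 nt, A=5 T=3 G=2 C=8): Tm = 64.9 + 41·(10 − 16.4)/18 = 50.3°C, outside 43.4–49.4°C ✗; length 18 ✓ — fails.
Primer 2 (20 nt, A=3 T=4 G=3 C=10): Tm = 64.9 + 41·(13 − 16.4)/20 = 57.9°C, outside 43.4–49.4°C ✗; length 20 ✓ — fails.
Primer 3 (22 nt, A=4 T=10 G=5 C=3): Tm = 64.9 + 41·(8 − 16.4)/22 = 49.2°C ✓; length 22 ✓ — passes.
Primer 4 (16 nt, A=6 T=3 G=3 C=4): Tm = 64.9 + 41·(7 − 16.4)/16 = 40.8°C, outside 43.4–49.4°C ✗; length 16 ✓ — fails.
Primer 5 (15 nt, A=7 T=3 G=3 C=2): Tm = 64.9 + 41·(5 − 16.4)/15 = 33.7°C, outside 43.4–49.4°C ✗; length 15 ✓ — fails.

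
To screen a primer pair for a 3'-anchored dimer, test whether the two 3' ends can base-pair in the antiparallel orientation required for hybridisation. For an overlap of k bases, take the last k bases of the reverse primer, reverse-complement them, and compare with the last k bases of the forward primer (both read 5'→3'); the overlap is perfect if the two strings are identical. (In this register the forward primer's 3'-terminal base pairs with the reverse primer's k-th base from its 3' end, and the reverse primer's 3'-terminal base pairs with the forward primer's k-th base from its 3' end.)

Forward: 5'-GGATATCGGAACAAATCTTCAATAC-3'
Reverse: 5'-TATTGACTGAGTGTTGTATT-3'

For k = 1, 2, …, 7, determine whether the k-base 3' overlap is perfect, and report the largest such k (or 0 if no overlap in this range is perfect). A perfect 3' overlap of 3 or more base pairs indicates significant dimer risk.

Longest perfect overlap: 5 complementary base pairs; significant dimer risk (threshold 3).

Last 7 bases (5'→3') — forward …TCAATAC, reverse …TTGTATT.
Reverse complement of the reverse primer's last 7 bases: AATACAA; its first k bases are the reverse complement of the reverse primer's last k bases, so a perfect k-base overlap needs the forward primer's last k bases to equal them.
Comparing (forward last k vs required): k=1: C vs A ✗; k=2: AC vs AA ✗; k=3: TAC vs AAT ✗; k=4: ATAC vs AATA ✗; k=5: AATAC vs AATAC ✓; k=6: CAATAC vs AATACA ✗; k=7: TCAATAC vs AATACAA ✗.
Only k = 5 is perfect, so the longest perfect 3' overlap is 5.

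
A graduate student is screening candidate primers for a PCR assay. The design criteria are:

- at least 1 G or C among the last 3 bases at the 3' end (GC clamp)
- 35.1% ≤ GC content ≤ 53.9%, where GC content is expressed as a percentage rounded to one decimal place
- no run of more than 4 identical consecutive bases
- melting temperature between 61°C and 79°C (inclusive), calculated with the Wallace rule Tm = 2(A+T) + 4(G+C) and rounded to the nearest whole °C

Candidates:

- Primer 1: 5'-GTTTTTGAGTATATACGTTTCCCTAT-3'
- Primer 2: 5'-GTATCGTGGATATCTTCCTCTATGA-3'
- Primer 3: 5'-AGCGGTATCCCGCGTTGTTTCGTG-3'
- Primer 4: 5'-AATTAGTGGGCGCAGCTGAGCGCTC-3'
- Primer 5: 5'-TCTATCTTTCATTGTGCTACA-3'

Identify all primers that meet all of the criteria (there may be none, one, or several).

Primer 2 only.

Primer 1 (26 nt, A=5 T=13 G=4 C=4): 3' end TAT has 0 G/C, need ≥1 ✗; GC 8/26 = 30.8%, outside 35.1–53.9% ✗; longest run = 5, exceeds 4 ✗; Tm = 2·18 + 4·8 = 68°C ✓ — fails.
Primer 2 (25 nt, A=5 T=10 G=5 C=5): 3' end TGA has 1 G/C ✓; GC 10/25 = 40.0% ✓; longest run = 2 ✓; Tm = 2·15 + 4·10 = 70°C ✓ — passes.
Primer 3 (24 nt, A=2 T=8 G=8 C=6): 3' end GTG has 2 G/C ✓; GC 14/24 = 58.3%, outside 35.1–53.9% ✗; longest run = 3 ✓; Tm = 2·10 + 4·14 = 76°C ✓ — fails.
Primer 4 (25 nt, A=5 T=5 G=9 C=6): 3' end CTC has 2 G/C ✓; GC 15/25 = 60.0%, outside 35.1–53.9% ✗; longest run = 3 ✓; Tm = 2·10 + 4·15 = 80°C, outside 61–79°C ✗ — fails.
Primer 5 (21 nt, A=4 T=10 G=2 C=5): 3' end ACA has 1 G/C ✓; GC 7/21 = 33.3%, outside 35.1–53.9% ✗; longest run = 3 ✓; Tm = 2·14 + 4·7 = 56°C, outside 61–79°C ✗ — fails.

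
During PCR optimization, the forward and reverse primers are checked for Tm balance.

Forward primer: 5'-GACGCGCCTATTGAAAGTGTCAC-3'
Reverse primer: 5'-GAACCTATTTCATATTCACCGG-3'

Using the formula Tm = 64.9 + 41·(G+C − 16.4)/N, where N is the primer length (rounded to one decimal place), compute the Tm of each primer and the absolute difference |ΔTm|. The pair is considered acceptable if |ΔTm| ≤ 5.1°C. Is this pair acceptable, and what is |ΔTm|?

Forward: G+C = 12, N = 23 → Tm = 64.9 + 41·(12 − 16.4)/23 = 57.1°C.
Reverse: G+C = 9, N = 22 → Tm = 64.9 + 41·(9 − 16.4)/22 = 51.1°C.
|ΔTm| = |57.1 − 51.1| = 6.0°C, > 5.1°C.

|ΔTm| = 6.0°C; the pair is not acceptable.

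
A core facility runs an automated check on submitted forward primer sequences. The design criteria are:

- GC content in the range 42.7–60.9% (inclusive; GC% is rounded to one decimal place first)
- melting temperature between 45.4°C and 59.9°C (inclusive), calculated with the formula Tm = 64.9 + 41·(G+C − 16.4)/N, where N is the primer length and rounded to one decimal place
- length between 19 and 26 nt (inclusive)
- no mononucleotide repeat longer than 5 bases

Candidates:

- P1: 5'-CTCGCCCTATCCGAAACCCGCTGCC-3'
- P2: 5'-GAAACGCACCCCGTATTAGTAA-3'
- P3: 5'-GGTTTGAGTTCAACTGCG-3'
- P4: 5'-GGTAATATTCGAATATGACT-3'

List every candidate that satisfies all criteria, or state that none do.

P1 (25 nt, A=4 T=4 G=4 C=13): GC 17/25 = 68.0%, outside 42.7–60.9% ✗; Tm = 64.9 + 41·(17 − 16.4)/25 = 65.9°C, outside 45.4–59.9°C ✗; length 25 ✓; longest run = 3 ✓ — fails.
P2 (22 nt, A=8 T=4 G=4 C=6): GC 10/22 = 45.5% ✓; Tm = 64.9 + 41·(10 − 16.4)/22 = 53.0°C ✓; length 22 ✓; longest run = 4 ✓ — passes.
P3 (18 nt, A=3 T=6 G=6 C=3): GC 9/18 = 50.0% ✓; Tm = 64.9 + 41·(9 − 16.4)/18 = 48.0°C ✓; length 18, outside 19–26 ✗; longest run = 3 ✓ — fails.
P4 (20 nt, A=7 T=7 G=4 C=2): GC 6/20 = 30.0%, outside 42.7–60.9% ✗; Tm = 64.9 + 41·(6 − 16.4)/20 = 43.6°C, outside 45.4–59.9°C ✗; length 20 ✓; longest run = 2 ✓ — fails.

P2 only.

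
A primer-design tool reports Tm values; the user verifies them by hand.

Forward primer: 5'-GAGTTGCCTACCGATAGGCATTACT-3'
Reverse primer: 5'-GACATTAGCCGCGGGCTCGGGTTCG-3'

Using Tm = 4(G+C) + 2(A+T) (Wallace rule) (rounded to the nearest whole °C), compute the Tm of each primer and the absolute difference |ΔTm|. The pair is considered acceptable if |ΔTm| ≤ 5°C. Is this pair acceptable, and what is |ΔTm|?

|ΔTm| = 10°C; the pair is not acceptable.

Forward: A=6 T=7 G=6 C=6 → Tm = 2·13 + 4·12 = 74°C.
Reverse: A=3 T=5 G=10 C=7 → Tm = 2·8 + 4·17 = 84°C.
|ΔTm| = |74 − 84| = 10°C, > 5°C.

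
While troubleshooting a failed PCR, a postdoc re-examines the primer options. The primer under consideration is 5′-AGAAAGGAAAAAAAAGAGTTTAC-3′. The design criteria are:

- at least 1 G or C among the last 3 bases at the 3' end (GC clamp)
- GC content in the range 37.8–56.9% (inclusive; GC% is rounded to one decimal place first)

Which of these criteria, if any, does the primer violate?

Base counts: A=14, T=3, G=5, C=1 (length 23).
GC clamp: 3' end TAC has 1 G/C ✓
GC content: GC 6/23 = 26.1%, outside 37.8–56.9% ✗

Fails: GC content.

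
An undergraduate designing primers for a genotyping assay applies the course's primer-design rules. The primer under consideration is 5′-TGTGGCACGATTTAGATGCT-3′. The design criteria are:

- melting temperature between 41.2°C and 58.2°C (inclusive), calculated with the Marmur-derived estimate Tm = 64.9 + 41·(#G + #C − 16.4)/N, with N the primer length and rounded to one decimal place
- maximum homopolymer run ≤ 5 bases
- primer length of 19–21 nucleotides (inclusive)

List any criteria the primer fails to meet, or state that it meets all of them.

Meets all criteria.

Base counts: A=4, T=7, G=6, C=3 (length 20).
Tm: Tm = 64.9 + 41·(9 − 16.4)/20 = 49.7°C ✓
homopolymer run: longest run = 3 ✓
length: length 20 ✓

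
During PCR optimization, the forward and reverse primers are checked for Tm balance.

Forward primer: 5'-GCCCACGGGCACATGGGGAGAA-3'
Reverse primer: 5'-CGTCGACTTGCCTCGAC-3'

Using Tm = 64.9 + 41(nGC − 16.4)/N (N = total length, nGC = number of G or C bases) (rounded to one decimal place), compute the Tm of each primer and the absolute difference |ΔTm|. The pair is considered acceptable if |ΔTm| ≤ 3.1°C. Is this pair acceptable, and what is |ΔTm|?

|ΔTm| = 10.4°C; the pair is not acceptable.

Forward: G+C = 15, N = 22 → Tm = 64.9 + 41·(15 − 16.4)/22 = 62.3°C.
Reverse: G+C = 11, N = 17 → Tm = 64.9 + 41·(11 − 16.4)/17 = 51.9°C.
|ΔTm| = |62.3 − 51.9| = 10.4°C, > 3.1°C.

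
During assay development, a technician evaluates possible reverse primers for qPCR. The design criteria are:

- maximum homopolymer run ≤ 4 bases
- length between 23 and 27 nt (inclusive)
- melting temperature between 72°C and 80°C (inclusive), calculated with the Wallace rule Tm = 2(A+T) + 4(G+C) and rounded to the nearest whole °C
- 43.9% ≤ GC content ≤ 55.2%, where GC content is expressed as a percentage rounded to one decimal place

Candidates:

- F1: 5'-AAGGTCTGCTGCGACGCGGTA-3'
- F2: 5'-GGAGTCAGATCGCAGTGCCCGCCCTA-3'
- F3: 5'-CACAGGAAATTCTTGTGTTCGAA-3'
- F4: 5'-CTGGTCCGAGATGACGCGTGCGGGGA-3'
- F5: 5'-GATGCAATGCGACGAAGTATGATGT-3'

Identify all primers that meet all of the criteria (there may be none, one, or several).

F5 only.

F1 (21 nt, A=4 T=4 G=8 C=5): longest run = 2 ✓; length 21, outside 23–27 ✗; Tm = 2·8 + 4·13 = 68°C, outside 72–80°C ✗; GC 13/21 = 61.9%, outside 43.9–55.2% ✗ — fails.
F2 (26 nt, A=5 T=4 G=8 C=9): longest run = 3 ✓; length 26 ✓; Tm = 2·9 + 4·17 = 86°C, outside 72–80°C ✗; GC 17/26 = 65.4%, outside 43.9–55.2% ✗ — fails.
F3 (23 nt, A=7 T=7 G=5 C=4): longest run = 3 ✓; length 23 ✓; Tm = 2·14 + 4·9 = 64°C, outside 72–80°C ✗; GC 9/23 = 39.1%, outside 43.9–55.2% ✗ — fails.
F4 (26 nt, A=4 T=4 G=12 C=6): longest run = 4 ✓; length 26 ✓; Tm = 2·8 + 4·18 = 88°C, outside 72–80°C ✗; GC 18/26 = 69.2%, outside 43.9–55.2% ✗ — fails.
F5 (25 nt, A=8 T=6 G=8 C=3): longest run = 2 ✓; length 25 ✓; Tm = 2·14 + 4·11 = 72°C ✓; GC 11/25 = 44.0% ✓ — passes.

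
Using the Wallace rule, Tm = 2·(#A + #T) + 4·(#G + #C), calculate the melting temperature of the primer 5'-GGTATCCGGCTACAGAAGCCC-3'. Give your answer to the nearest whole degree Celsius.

Base counts: A=5, T=3, G=6, C=7 (length 21).
Tm = 2·(5+3) + 4·(6+7) = 2·8 + 4·13 = 16 + 52 = 68°C.

68°C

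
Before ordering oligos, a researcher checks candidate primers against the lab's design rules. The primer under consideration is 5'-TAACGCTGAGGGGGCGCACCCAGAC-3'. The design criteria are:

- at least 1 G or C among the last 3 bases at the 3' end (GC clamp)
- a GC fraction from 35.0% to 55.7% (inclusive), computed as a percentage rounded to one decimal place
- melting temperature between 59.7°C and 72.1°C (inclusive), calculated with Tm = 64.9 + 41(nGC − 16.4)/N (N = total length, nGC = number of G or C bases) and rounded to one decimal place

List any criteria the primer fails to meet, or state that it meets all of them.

Base counts: A=6, T=2, G=9, C=8 (length 25).
GC clamp: 3' end GAC has 2 G/C ✓
GC content: GC 17/25 = 68.0%, outside 35.0–55.7% ✗
Tm: Tm = 64.9 + 41·(17 − 16.4)/25 = 65.9°C ✓

Fails: GC content.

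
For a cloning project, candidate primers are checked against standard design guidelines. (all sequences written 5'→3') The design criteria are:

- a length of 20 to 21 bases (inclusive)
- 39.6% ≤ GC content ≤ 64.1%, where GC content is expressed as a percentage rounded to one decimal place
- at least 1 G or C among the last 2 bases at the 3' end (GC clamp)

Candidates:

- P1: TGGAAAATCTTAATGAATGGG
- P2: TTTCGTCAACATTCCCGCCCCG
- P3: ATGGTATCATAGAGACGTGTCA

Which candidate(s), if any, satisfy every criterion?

None of the candidates satisfy all criteria.

P1 (21 nt, A=8 T=6 G=6 C=1): length 21 ✓; GC 7/21 = 33.3%, outside 39.6–64.1% ✗; 3' end GG has 2 G/C ✓ — fails.
P2 (22 nt, A=3 T=6 G=3 C=10): length 22, outside 20–21 ✗; GC 13/22 = 59.1% ✓; 3' end CG has 2 G/C ✓ — fails.
P3 (22 nt, A=7 T=6 G=6 C=3): length 22, outside 20–21 ✗; GC 9/22 = 40.9% ✓; 3' end CA has 1 G/C ✓ — fails.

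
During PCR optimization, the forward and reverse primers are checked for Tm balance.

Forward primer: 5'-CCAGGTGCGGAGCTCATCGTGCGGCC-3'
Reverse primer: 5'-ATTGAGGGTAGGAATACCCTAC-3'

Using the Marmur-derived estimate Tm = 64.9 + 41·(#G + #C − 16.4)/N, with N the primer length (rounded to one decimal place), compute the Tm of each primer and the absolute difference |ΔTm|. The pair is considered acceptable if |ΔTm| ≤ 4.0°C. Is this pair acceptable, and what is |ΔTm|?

Forward: G+C = 19, N = 26 → Tm = 64.9 + 41·(19 − 16.4)/26 = 69.0°C.
Reverse: G+C = 10, N = 22 → Tm = 64.9 + 41·(10 − 16.4)/22 = 53.0°C.
|ΔTm| = |69.0 − 53.0| = 16.0°C, > 4.0°C.

|ΔTm| = 16.0°C; the pair is not acceptable.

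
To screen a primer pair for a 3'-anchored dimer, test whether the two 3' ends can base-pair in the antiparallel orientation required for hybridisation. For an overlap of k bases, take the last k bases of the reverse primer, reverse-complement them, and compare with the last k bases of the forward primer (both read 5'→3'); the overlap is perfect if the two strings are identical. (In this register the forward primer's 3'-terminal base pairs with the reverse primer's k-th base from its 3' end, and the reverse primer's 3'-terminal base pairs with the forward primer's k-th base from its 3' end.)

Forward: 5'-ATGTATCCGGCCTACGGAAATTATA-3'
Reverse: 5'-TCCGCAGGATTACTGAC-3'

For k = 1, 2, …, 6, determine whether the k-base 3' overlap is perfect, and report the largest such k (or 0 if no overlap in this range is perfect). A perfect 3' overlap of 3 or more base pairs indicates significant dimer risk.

Last 6 bases (5'→3') — forward …ATTATA, reverse …ACTGAC.
Reverse complement of the reverse primer's last 6 bases: GTCAGT; its first k bases are the reverse complement of the reverse primer's last k bases, so a perfect k-base overlap needs the forward primer's last k bases to equal them.
Comparing (forward last k vs required): k=1: A vs G ✗; k=2: TA vs GT ✗; k=3: ATA vs GTC ✗; k=4: TATA vs GTCA ✗; k=5: TTATA vs GTCAG ✗; k=6: ATTATA vs GTCAGT ✗.
No overlap length from 1 to 6 is perfect, so the longest perfect 3' overlap is 0.

Longest perfect overlap: 0 complementary base pairs; below the dimer-risk threshold (threshold 3).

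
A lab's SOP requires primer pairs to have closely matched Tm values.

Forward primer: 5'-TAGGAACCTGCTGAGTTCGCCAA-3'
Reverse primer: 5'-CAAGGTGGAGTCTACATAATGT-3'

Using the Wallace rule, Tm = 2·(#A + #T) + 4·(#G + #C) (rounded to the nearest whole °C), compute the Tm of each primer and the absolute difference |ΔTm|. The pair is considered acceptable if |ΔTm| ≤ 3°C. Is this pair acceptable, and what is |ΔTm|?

|ΔTm| = 8°C; the pair is not acceptable.

Forward: A=6 T=5 G=6 C=6 → Tm = 2·11 + 4·12 = 70°C.
Reverse: A=7 T=6 G=6 C=3 → Tm = 2·13 + 4·9 = 62°C.
|ΔTm| = |70 − 62| = 8°C, > 3°C.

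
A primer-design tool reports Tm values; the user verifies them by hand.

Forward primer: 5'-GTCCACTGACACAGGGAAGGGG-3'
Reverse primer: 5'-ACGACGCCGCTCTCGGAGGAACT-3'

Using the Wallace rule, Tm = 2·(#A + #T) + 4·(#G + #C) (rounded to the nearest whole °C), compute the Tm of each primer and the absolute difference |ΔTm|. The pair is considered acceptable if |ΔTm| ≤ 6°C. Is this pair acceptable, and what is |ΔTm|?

Forward: A=6 T=2 G=9 C=5 → Tm = 2·8 + 4·14 = 72°C.
Reverse: A=5 T=3 G=7 C=8 → Tm = 2·8 + 4·15 = 76°C.
|ΔTm| = |72 − 76| = 4°C, ≤ 6°C.

|ΔTm| = 4°C; the pair is acceptable.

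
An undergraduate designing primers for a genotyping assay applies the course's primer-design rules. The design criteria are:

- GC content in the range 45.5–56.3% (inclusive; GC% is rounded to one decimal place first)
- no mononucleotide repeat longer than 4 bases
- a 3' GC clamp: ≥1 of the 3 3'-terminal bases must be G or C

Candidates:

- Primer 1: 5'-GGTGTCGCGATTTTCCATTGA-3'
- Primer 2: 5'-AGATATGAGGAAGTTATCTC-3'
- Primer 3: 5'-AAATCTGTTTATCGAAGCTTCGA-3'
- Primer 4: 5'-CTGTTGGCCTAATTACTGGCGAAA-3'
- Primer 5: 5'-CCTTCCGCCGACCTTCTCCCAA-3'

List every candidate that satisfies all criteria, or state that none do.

Primer 1 (21 nt, A=3 T=8 G=6 C=4): GC 10/21 = 47.6% ✓; longest run = 4 ✓; 3' end TGA has 1 G/C ✓ — passes.
Primer 2 (20 nt, A=7 T=6 G=5 C=2): GC 7/20 = 35.0%, outside 45.5–56.3% ✗; longest run = 2 ✓; 3' end CTC has 2 G/C ✓ — fails.
Primer 3 (23 nt, A=7 T=8 G=4 C=4): GC 8/23 = 34.8%, outside 45.5–56.3% ✗; longest run = 3 ✓; 3' end CGA has 2 G/C ✓ — fails.
Primer 4 (24 nt, A=6 T=7 G=6 C=5): GC 11/24 = 45.8% ✓; longest run = 3 ✓; 3' end AAA has 0 G/C, need ≥1 ✗ — fails.
Primer 5 (22 nt, A=3 T=5 G=2 C=12): GC 14/22 = 63.6%, outside 45.5–56.3% ✗; longest run = 3 ✓; 3' end CAA has 1 G/C ✓ — fails.

Primer 1 only.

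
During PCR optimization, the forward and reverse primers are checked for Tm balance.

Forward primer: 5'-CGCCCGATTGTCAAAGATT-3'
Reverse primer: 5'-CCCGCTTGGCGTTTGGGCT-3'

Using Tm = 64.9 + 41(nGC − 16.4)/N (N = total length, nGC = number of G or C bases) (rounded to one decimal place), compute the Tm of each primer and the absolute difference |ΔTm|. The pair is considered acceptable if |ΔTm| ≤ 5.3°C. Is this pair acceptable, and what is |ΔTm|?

|ΔTm| = 8.7°C; the pair is not acceptable.

Forward: G+C = 9, N = 19 → Tm = 64.9 + 41·(9 − 16.4)/19 = 48.9°C.
Reverse: G+C = 13, N = 19 → Tm = 64.9 + 41·(13 − 16.4)/19 = 57.6°C.
|ΔTm| = |48.9 − 57.6| = 8.7°C, > 5.3°C.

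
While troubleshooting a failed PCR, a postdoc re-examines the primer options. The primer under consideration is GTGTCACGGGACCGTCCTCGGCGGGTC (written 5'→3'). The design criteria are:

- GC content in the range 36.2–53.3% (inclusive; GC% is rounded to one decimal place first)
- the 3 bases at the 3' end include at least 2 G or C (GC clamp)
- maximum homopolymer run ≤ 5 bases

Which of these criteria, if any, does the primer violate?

Base counts: A=2, T=5, G=11, C=9 (length 27).
GC content: GC 20/27 = 74.1%, outside 36.2–53.3% ✗
GC clamp: 3' end GTC has 2 G/C ✓
homopolymer run: longest run = 3 ✓

Fails: GC content.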